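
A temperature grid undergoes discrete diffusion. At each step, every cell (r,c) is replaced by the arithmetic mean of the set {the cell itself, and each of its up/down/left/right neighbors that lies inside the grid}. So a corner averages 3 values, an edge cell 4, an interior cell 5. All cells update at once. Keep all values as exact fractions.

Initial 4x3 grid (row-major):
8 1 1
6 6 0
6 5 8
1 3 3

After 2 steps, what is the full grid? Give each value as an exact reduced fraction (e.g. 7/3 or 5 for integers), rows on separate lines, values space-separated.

Answer: 31/6 199/60 101/36
49/10 469/100 721/240
299/60 207/50 1081/240
65/18 83/20 35/9

Derivation:
After step 1:
  5 4 2/3
  13/2 18/5 15/4
  9/2 28/5 4
  10/3 3 14/3
After step 2:
  31/6 199/60 101/36
  49/10 469/100 721/240
  299/60 207/50 1081/240
  65/18 83/20 35/9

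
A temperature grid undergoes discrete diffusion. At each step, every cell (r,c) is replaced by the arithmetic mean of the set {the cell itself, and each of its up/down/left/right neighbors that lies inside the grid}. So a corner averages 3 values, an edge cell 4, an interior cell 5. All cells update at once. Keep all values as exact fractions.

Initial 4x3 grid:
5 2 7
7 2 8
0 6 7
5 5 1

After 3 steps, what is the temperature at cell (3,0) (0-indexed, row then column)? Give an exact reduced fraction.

Step 1: cell (3,0) = 10/3
Step 2: cell (3,0) = 145/36
Step 3: cell (3,0) = 1705/432
Full grid after step 3:
  479/108 335/72 1123/216
  605/144 2873/600 91/18
  3047/720 5261/1200 893/180
  1705/432 12493/2880 1963/432

Answer: 1705/432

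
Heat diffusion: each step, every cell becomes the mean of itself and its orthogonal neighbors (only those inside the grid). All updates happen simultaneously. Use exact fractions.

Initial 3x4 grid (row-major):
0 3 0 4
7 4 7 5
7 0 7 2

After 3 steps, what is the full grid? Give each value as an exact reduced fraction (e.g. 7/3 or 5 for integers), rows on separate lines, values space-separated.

Answer: 7607/2160 24323/7200 2847/800 2657/720
3167/800 7913/2000 23899/6000 29533/7200
2353/540 3881/900 15599/3600 586/135

Derivation:
After step 1:
  10/3 7/4 7/2 3
  9/2 21/5 23/5 9/2
  14/3 9/2 4 14/3
After step 2:
  115/36 767/240 257/80 11/3
  167/40 391/100 104/25 503/120
  41/9 521/120 533/120 79/18
After step 3:
  7607/2160 24323/7200 2847/800 2657/720
  3167/800 7913/2000 23899/6000 29533/7200
  2353/540 3881/900 15599/3600 586/135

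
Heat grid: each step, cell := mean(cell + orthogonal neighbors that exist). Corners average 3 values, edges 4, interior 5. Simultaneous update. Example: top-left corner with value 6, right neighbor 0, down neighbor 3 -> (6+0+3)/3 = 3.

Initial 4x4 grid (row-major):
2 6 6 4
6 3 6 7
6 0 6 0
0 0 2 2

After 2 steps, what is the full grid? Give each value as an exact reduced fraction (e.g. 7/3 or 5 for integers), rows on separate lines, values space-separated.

After step 1:
  14/3 17/4 11/2 17/3
  17/4 21/5 28/5 17/4
  3 3 14/5 15/4
  2 1/2 5/2 4/3
After step 2:
  79/18 1117/240 1261/240 185/36
  967/240 213/50 447/100 289/60
  49/16 27/10 353/100 91/30
  11/6 2 107/60 91/36

Answer: 79/18 1117/240 1261/240 185/36
967/240 213/50 447/100 289/60
49/16 27/10 353/100 91/30
11/6 2 107/60 91/36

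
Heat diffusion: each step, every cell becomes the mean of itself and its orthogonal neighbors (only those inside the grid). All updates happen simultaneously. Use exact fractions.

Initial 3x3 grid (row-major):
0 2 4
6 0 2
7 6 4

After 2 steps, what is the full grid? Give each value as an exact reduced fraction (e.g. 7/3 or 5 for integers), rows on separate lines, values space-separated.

Answer: 89/36 301/120 20/9
309/80 147/50 371/120
83/18 1067/240 43/12

Derivation:
After step 1:
  8/3 3/2 8/3
  13/4 16/5 5/2
  19/3 17/4 4
After step 2:
  89/36 301/120 20/9
  309/80 147/50 371/120
  83/18 1067/240 43/12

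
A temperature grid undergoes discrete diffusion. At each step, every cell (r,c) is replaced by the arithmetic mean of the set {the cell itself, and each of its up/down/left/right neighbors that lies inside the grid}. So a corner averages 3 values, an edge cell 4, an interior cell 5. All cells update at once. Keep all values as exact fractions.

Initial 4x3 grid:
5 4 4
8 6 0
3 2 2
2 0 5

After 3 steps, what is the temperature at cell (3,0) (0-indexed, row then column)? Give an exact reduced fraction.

Answer: 2933/1080

Derivation:
Step 1: cell (3,0) = 5/3
Step 2: cell (3,0) = 23/9
Step 3: cell (3,0) = 2933/1080
Full grid after step 3:
  515/108 61267/14400 193/54
  31291/7200 22703/6000 23341/7200
  24541/7200 6031/2000 19391/7200
  2933/1080 12019/4800 2533/1080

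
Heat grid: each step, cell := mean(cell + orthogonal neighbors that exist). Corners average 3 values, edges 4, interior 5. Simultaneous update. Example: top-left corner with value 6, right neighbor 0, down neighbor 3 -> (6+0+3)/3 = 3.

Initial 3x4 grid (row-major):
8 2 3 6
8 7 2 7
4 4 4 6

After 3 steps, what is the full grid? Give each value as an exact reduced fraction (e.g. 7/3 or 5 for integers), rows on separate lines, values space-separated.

After step 1:
  6 5 13/4 16/3
  27/4 23/5 23/5 21/4
  16/3 19/4 4 17/3
After step 2:
  71/12 377/80 1091/240 83/18
  1361/240 257/50 217/50 417/80
  101/18 1121/240 1141/240 179/36
After step 3:
  163/30 4063/800 32777/7200 5173/1080
  80419/14400 29441/6000 9597/2000 22963/4800
  5743/1080 36317/7200 33727/7200 2689/540

Answer: 163/30 4063/800 32777/7200 5173/1080
80419/14400 29441/6000 9597/2000 22963/4800
5743/1080 36317/7200 33727/7200 2689/540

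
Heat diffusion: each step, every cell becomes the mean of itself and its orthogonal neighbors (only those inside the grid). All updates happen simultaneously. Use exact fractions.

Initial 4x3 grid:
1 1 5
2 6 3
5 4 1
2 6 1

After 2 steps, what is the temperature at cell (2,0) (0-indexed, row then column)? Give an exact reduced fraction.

Answer: 929/240

Derivation:
Step 1: cell (2,0) = 13/4
Step 2: cell (2,0) = 929/240
Full grid after step 2:
  97/36 647/240 10/3
  677/240 181/50 61/20
  929/240 327/100 49/15
  65/18 293/80 49/18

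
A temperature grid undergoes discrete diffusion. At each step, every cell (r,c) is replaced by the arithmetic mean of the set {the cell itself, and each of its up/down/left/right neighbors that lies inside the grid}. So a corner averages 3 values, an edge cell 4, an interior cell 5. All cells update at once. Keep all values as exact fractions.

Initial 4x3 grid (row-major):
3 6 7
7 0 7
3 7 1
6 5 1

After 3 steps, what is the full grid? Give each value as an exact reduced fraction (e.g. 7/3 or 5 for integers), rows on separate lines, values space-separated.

After step 1:
  16/3 4 20/3
  13/4 27/5 15/4
  23/4 16/5 4
  14/3 19/4 7/3
After step 2:
  151/36 107/20 173/36
  74/15 98/25 1189/240
  253/60 231/50 797/240
  91/18 299/80 133/36
After step 3:
  1303/270 1827/400 10879/2160
  7769/1800 9511/2000 30601/7200
  16943/3600 3963/1000 29861/7200
  9367/2160 6843/1600 3871/1080

Answer: 1303/270 1827/400 10879/2160
7769/1800 9511/2000 30601/7200
16943/3600 3963/1000 29861/7200
9367/2160 6843/1600 3871/1080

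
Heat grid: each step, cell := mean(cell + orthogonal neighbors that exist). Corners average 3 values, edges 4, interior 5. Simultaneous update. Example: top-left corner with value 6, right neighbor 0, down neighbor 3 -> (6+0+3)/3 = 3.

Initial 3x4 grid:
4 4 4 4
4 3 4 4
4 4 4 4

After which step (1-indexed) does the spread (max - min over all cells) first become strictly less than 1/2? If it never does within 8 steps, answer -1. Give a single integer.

Step 1: max=4, min=15/4, spread=1/4
  -> spread < 1/2 first at step 1
Step 2: max=4, min=377/100, spread=23/100
Step 3: max=1587/400, min=18389/4800, spread=131/960
Step 4: max=28409/7200, min=166249/43200, spread=841/8640
Step 5: max=5666627/1440000, min=66577949/17280000, spread=56863/691200
Step 6: max=50850457/12960000, min=600545659/155520000, spread=386393/6220800
Step 7: max=20315641187/5184000000, min=240438276869/62208000000, spread=26795339/497664000
Step 8: max=1217073850333/311040000000, min=14446104285871/3732480000000, spread=254051069/5971968000

Answer: 1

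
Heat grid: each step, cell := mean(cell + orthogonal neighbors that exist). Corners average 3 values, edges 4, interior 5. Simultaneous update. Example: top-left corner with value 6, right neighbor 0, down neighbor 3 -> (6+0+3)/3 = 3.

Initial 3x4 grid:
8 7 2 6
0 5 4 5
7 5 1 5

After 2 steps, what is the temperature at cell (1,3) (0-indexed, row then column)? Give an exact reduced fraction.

Step 1: cell (1,3) = 5
Step 2: cell (1,3) = 41/10
Full grid after step 2:
  31/6 389/80 1079/240 169/36
  91/20 113/25 211/50 41/10
  9/2 329/80 919/240 149/36

Answer: 41/10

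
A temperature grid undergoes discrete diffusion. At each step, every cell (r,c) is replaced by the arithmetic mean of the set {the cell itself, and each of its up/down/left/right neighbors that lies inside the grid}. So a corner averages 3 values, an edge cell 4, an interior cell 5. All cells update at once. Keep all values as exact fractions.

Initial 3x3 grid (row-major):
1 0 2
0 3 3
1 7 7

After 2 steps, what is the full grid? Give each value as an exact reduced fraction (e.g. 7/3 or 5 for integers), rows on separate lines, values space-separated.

Answer: 37/36 61/40 83/36
137/80 68/25 821/240
101/36 463/120 167/36

Derivation:
After step 1:
  1/3 3/2 5/3
  5/4 13/5 15/4
  8/3 9/2 17/3
After step 2:
  37/36 61/40 83/36
  137/80 68/25 821/240
  101/36 463/120 167/36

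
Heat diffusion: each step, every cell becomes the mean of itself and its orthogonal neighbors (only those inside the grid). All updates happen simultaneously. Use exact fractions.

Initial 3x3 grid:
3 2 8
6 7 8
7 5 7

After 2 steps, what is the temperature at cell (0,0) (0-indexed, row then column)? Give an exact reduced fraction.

Answer: 173/36

Derivation:
Step 1: cell (0,0) = 11/3
Step 2: cell (0,0) = 173/36
Full grid after step 2:
  173/36 76/15 37/6
  1261/240 607/100 773/120
  73/12 743/120 62/9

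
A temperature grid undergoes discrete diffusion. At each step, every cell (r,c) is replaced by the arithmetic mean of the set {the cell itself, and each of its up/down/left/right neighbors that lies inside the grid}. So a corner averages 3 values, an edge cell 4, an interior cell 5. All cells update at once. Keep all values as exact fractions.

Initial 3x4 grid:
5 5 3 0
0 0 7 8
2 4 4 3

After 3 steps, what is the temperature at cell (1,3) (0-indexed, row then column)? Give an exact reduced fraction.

Step 1: cell (1,3) = 9/2
Step 2: cell (1,3) = 527/120
Step 3: cell (1,3) = 30781/7200
Full grid after step 3:
  6287/2160 11653/3600 13673/3600 4367/1080
  37627/14400 19313/6000 11609/3000 30781/7200
  1849/720 919/300 2383/600 1579/360

Answer: 30781/7200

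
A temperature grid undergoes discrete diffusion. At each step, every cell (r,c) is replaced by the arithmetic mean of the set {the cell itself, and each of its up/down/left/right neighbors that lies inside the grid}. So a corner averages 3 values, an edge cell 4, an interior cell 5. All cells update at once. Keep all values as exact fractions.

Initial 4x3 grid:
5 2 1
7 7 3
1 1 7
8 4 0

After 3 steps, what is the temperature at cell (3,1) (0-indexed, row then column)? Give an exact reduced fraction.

Answer: 3511/960

Derivation:
Step 1: cell (3,1) = 13/4
Step 2: cell (3,1) = 61/16
Step 3: cell (3,1) = 3511/960
Full grid after step 3:
  113/27 2267/576 31/9
  1267/288 4631/1200 353/96
  5929/1440 1587/400 5009/1440
  875/216 3511/960 775/216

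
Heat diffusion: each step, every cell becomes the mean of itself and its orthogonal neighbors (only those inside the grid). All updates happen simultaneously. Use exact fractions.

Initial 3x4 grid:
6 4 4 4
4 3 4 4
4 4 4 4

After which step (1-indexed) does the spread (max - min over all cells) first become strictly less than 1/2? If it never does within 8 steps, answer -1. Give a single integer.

Answer: 3

Derivation:
Step 1: max=14/3, min=15/4, spread=11/12
Step 2: max=79/18, min=311/80, spread=361/720
Step 3: max=4589/1080, min=3139/800, spread=7027/21600
  -> spread < 1/2 first at step 3
Step 4: max=540917/129600, min=94523/24000, spread=9529/40500
Step 5: max=32121193/7776000, min=426469/108000, spread=56617/311040
Step 6: max=1913639087/466560000, min=51317917/12960000, spread=2647763/18662400
Step 7: max=114290153533/27993600000, min=3086631803/777600000, spread=25371269/223948800
Step 8: max=6834017598647/1679616000000, min=185642141077/46656000000, spread=1207204159/13436928000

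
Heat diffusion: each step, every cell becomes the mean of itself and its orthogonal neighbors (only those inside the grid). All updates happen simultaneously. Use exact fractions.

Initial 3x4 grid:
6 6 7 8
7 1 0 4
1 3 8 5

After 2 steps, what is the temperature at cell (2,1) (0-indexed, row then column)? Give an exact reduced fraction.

Answer: 859/240

Derivation:
Step 1: cell (2,1) = 13/4
Step 2: cell (2,1) = 859/240
Full grid after step 2:
  181/36 1199/240 247/48 95/18
  343/80 97/25 209/50 81/16
  32/9 859/240 203/48 167/36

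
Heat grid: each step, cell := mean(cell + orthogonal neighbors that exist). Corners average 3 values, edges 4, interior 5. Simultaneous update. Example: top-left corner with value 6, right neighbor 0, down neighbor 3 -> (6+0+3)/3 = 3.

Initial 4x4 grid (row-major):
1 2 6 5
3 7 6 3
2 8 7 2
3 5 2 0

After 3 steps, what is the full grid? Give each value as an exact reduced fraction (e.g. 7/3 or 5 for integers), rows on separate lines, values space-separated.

After step 1:
  2 4 19/4 14/3
  13/4 26/5 29/5 4
  4 29/5 5 3
  10/3 9/2 7/2 4/3
After step 2:
  37/12 319/80 1153/240 161/36
  289/80 481/100 99/20 131/30
  983/240 49/10 231/50 10/3
  71/18 257/60 43/12 47/18
After step 3:
  641/180 3337/800 6557/1440 9823/2160
  9361/2400 1113/250 28261/6000 1541/360
  5959/1440 27251/6000 1604/375 6719/1800
  8873/2160 188/45 3397/900 343/108

Answer: 641/180 3337/800 6557/1440 9823/2160
9361/2400 1113/250 28261/6000 1541/360
5959/1440 27251/6000 1604/375 6719/1800
8873/2160 188/45 3397/900 343/108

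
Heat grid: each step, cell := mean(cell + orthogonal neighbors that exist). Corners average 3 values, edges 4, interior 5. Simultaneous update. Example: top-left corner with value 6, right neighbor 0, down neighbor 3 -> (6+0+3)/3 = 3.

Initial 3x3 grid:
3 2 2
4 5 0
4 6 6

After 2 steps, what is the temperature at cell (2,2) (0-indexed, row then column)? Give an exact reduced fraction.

Step 1: cell (2,2) = 4
Step 2: cell (2,2) = 25/6
Full grid after step 2:
  10/3 161/60 91/36
  113/30 189/50 719/240
  167/36 1039/240 25/6

Answer: 25/6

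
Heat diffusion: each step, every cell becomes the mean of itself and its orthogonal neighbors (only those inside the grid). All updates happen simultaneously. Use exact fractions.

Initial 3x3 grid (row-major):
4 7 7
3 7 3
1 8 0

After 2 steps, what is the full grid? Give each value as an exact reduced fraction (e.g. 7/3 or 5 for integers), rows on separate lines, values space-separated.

After step 1:
  14/3 25/4 17/3
  15/4 28/5 17/4
  4 4 11/3
After step 2:
  44/9 1331/240 97/18
  1081/240 477/100 1151/240
  47/12 259/60 143/36

Answer: 44/9 1331/240 97/18
1081/240 477/100 1151/240
47/12 259/60 143/36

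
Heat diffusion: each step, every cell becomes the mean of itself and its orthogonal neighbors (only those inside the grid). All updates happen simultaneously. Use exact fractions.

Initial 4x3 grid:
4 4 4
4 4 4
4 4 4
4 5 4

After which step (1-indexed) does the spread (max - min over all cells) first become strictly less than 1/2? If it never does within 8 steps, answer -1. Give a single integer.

Step 1: max=13/3, min=4, spread=1/3
  -> spread < 1/2 first at step 1
Step 2: max=1027/240, min=4, spread=67/240
Step 3: max=9077/2160, min=4, spread=437/2160
Step 4: max=3613531/864000, min=4009/1000, spread=29951/172800
Step 5: max=32319821/7776000, min=13579/3375, spread=206761/1555200
Step 6: max=12897795571/3110400000, min=21765671/5400000, spread=14430763/124416000
Step 7: max=771603741689/186624000000, min=1745652727/432000000, spread=139854109/1492992000
Step 8: max=46212231890251/11197440000000, min=157371228977/38880000000, spread=7114543559/89579520000

Answer: 1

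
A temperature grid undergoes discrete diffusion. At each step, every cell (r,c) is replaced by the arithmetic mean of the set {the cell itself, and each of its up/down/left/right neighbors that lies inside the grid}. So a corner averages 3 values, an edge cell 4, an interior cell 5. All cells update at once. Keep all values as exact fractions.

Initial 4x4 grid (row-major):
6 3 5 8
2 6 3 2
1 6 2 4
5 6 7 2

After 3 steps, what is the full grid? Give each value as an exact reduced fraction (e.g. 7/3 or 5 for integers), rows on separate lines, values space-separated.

Answer: 110/27 30943/7200 2137/480 1571/360
28513/7200 1561/375 821/200 663/160
9907/2400 4159/1000 1577/375 27347/7200
173/40 10967/2400 30317/7200 554/135

Derivation:
After step 1:
  11/3 5 19/4 5
  15/4 4 18/5 17/4
  7/2 21/5 22/5 5/2
  4 6 17/4 13/3
After step 2:
  149/36 209/48 367/80 14/3
  179/48 411/100 21/5 307/80
  309/80 221/50 379/100 929/240
  9/2 369/80 1139/240 133/36
After step 3:
  110/27 30943/7200 2137/480 1571/360
  28513/7200 1561/375 821/200 663/160
  9907/2400 4159/1000 1577/375 27347/7200
  173/40 10967/2400 30317/7200 554/135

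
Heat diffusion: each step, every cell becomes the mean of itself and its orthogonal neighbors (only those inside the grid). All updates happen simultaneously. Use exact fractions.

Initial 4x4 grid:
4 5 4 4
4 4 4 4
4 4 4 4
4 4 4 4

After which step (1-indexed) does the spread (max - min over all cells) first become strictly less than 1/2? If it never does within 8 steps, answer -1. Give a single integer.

Answer: 1

Derivation:
Step 1: max=13/3, min=4, spread=1/3
  -> spread < 1/2 first at step 1
Step 2: max=511/120, min=4, spread=31/120
Step 3: max=4531/1080, min=4, spread=211/1080
Step 4: max=448843/108000, min=4, spread=16843/108000
Step 5: max=4026643/972000, min=36079/9000, spread=130111/972000
Step 6: max=120282367/29160000, min=2167159/540000, spread=3255781/29160000
Step 7: max=3599553691/874800000, min=2171107/540000, spread=82360351/874800000
Step 8: max=107727316891/26244000000, min=391306441/97200000, spread=2074577821/26244000000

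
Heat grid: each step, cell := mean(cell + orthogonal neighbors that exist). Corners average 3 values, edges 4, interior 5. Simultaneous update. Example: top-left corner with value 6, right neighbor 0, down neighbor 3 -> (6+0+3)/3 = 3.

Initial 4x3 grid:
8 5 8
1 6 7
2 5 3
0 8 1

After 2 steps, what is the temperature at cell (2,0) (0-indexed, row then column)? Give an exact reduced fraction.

Step 1: cell (2,0) = 2
Step 2: cell (2,0) = 863/240
Full grid after step 2:
  47/9 1373/240 233/36
  943/240 133/25 161/30
  863/240 191/50 47/10
  53/18 469/120 23/6

Answer: 863/240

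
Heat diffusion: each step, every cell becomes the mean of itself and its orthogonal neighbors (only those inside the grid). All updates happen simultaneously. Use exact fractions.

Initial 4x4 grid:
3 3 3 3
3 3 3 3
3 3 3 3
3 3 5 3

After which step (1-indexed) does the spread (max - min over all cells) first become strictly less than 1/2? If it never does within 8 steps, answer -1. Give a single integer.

Answer: 3

Derivation:
Step 1: max=11/3, min=3, spread=2/3
Step 2: max=211/60, min=3, spread=31/60
Step 3: max=1831/540, min=3, spread=211/540
  -> spread < 1/2 first at step 3
Step 4: max=178843/54000, min=3, spread=16843/54000
Step 5: max=1596643/486000, min=13579/4500, spread=130111/486000
Step 6: max=47382367/14580000, min=817159/270000, spread=3255781/14580000
Step 7: max=1412553691/437400000, min=821107/270000, spread=82360351/437400000
Step 8: max=42117316891/13122000000, min=148306441/48600000, spread=2074577821/13122000000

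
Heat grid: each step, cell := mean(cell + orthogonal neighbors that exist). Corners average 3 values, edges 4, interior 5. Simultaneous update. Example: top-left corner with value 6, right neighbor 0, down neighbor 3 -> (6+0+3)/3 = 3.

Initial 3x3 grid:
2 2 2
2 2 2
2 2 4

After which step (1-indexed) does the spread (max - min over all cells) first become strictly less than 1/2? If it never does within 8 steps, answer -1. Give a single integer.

Step 1: max=8/3, min=2, spread=2/3
Step 2: max=23/9, min=2, spread=5/9
Step 3: max=257/108, min=2, spread=41/108
  -> spread < 1/2 first at step 3
Step 4: max=15091/6480, min=371/180, spread=347/1296
Step 5: max=884537/388800, min=3757/1800, spread=2921/15552
Step 6: max=52484539/23328000, min=457483/216000, spread=24611/186624
Step 7: max=3118082033/1399680000, min=10376741/4860000, spread=207329/2239488
Step 8: max=185991552451/83980800000, min=557201599/259200000, spread=1746635/26873856

Answer: 3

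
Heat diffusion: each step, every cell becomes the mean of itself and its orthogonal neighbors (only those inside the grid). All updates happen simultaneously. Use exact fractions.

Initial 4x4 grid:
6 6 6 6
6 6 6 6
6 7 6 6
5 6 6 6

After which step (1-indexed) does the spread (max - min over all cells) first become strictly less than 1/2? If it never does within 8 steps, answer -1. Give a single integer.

Step 1: max=31/5, min=17/3, spread=8/15
Step 2: max=153/25, min=53/9, spread=52/225
  -> spread < 1/2 first at step 2
Step 3: max=1519/250, min=802/135, spread=913/6750
Step 4: max=6053/1000, min=96949/16200, spread=1387/20250
Step 5: max=1359797/225000, min=2914621/486000, spread=563513/12150000
Step 6: max=27180091/4500000, min=87622843/14580000, spread=1377037/45562500
Step 7: max=651945631/108000000, min=2630867293/437400000, spread=190250251/8748000000
Step 8: max=2933379343/486000000, min=78987998599/13122000000, spread=106621831/6561000000

Answer: 2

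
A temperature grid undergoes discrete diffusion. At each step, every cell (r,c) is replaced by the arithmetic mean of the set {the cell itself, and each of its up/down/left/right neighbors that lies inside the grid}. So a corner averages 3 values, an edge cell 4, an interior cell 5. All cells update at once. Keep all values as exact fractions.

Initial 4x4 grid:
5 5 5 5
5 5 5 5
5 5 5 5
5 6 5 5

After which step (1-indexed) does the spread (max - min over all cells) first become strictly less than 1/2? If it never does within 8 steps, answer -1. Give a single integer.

Step 1: max=16/3, min=5, spread=1/3
  -> spread < 1/2 first at step 1
Step 2: max=631/120, min=5, spread=31/120
Step 3: max=5611/1080, min=5, spread=211/1080
Step 4: max=556843/108000, min=5, spread=16843/108000
Step 5: max=4998643/972000, min=45079/9000, spread=130111/972000
Step 6: max=149442367/29160000, min=2707159/540000, spread=3255781/29160000
Step 7: max=4474353691/874800000, min=2711107/540000, spread=82360351/874800000
Step 8: max=133971316891/26244000000, min=488506441/97200000, spread=2074577821/26244000000

Answer: 1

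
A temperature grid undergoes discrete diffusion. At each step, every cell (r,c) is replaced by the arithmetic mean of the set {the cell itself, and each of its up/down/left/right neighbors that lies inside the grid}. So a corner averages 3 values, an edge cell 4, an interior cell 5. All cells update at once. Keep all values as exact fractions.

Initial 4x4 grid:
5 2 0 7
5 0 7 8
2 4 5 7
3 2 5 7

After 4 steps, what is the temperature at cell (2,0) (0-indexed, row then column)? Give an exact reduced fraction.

Step 1: cell (2,0) = 7/2
Step 2: cell (2,0) = 343/120
Step 3: cell (2,0) = 11929/3600
Step 4: cell (2,0) = 351091/108000
Full grid after step 4:
  68869/21600 261469/72000 304717/72000 107419/21600
  40039/12000 14357/4000 18451/4000 31091/6000
  351091/108000 695879/180000 168553/36000 299333/54000
  220433/64800 819557/216000 1045877/216000 352307/64800

Answer: 351091/108000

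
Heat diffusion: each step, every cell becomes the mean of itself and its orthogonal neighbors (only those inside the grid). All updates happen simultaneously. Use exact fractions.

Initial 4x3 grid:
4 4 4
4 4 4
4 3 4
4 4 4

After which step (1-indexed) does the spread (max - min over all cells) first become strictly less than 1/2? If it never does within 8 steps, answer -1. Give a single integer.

Answer: 1

Derivation:
Step 1: max=4, min=15/4, spread=1/4
  -> spread < 1/2 first at step 1
Step 2: max=4, min=377/100, spread=23/100
Step 3: max=1587/400, min=18389/4800, spread=131/960
Step 4: max=28409/7200, min=166249/43200, spread=841/8640
Step 5: max=5666627/1440000, min=66577949/17280000, spread=56863/691200
Step 6: max=50850457/12960000, min=600545659/155520000, spread=386393/6220800
Step 7: max=20315641187/5184000000, min=240438276869/62208000000, spread=26795339/497664000
Step 8: max=1217073850333/311040000000, min=14446104285871/3732480000000, spread=254051069/5971968000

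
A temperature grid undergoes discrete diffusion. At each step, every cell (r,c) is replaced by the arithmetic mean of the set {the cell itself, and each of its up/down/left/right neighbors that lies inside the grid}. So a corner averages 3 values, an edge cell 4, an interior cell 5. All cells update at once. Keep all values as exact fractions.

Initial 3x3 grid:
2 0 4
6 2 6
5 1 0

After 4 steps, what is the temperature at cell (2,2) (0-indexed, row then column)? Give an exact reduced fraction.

Step 1: cell (2,2) = 7/3
Step 2: cell (2,2) = 22/9
Step 3: cell (2,2) = 295/108
Step 4: cell (2,2) = 1787/648
Full grid after step 4:
  15173/5184 8263/2880 3589/1296
  104341/34560 41107/14400 24169/8640
  1729/576 12547/4320 1787/648

Answer: 1787/648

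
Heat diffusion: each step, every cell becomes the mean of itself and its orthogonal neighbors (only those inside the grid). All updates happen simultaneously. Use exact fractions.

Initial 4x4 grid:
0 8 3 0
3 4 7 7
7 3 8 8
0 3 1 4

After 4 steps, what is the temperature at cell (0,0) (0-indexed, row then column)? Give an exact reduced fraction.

Step 1: cell (0,0) = 11/3
Step 2: cell (0,0) = 131/36
Step 3: cell (0,0) = 211/54
Step 4: cell (0,0) = 32621/8100
Full grid after step 4:
  32621/8100 922369/216000 997337/216000 155611/32400
  858559/216000 9827/2250 430213/90000 1087817/216000
  821879/216000 372157/90000 214589/45000 1083233/216000
  113827/32400 844859/216000 951923/216000 78653/16200

Answer: 32621/8100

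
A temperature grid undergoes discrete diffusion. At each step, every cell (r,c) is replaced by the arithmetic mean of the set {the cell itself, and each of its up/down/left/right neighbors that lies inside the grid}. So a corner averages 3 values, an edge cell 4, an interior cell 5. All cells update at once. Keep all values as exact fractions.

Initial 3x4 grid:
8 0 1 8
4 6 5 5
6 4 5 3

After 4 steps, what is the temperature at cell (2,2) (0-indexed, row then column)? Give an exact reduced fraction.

Answer: 15416/3375

Derivation:
Step 1: cell (2,2) = 17/4
Step 2: cell (2,2) = 547/120
Step 3: cell (2,2) = 16111/3600
Step 4: cell (2,2) = 15416/3375
Full grid after step 4:
  96289/21600 307363/72000 931249/216000 563309/129600
  986149/216000 813157/180000 175171/40000 1292237/288000
  154871/32400 62029/13500 15416/3375 586759/129600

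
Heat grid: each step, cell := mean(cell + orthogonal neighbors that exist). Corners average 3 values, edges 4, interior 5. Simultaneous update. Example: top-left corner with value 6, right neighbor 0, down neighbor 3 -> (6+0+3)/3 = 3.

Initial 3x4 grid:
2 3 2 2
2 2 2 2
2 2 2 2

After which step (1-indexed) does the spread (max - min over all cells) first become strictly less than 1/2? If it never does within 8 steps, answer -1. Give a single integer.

Answer: 1

Derivation:
Step 1: max=7/3, min=2, spread=1/3
  -> spread < 1/2 first at step 1
Step 2: max=271/120, min=2, spread=31/120
Step 3: max=2371/1080, min=2, spread=211/1080
Step 4: max=232897/108000, min=3647/1800, spread=14077/108000
Step 5: max=2084407/972000, min=219683/108000, spread=5363/48600
Step 6: max=62060809/29160000, min=122869/60000, spread=93859/1166400
Step 7: max=3709474481/1749600000, min=199736467/97200000, spread=4568723/69984000
Step 8: max=221732435629/104976000000, min=6013618889/2916000000, spread=8387449/167961600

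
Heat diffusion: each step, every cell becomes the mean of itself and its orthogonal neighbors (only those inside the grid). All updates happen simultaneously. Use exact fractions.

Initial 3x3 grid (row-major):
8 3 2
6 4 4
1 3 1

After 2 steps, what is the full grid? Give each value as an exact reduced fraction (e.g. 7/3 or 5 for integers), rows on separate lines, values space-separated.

Answer: 44/9 203/48 10/3
71/16 18/5 149/48
31/9 49/16 23/9

Derivation:
After step 1:
  17/3 17/4 3
  19/4 4 11/4
  10/3 9/4 8/3
After step 2:
  44/9 203/48 10/3
  71/16 18/5 149/48
  31/9 49/16 23/9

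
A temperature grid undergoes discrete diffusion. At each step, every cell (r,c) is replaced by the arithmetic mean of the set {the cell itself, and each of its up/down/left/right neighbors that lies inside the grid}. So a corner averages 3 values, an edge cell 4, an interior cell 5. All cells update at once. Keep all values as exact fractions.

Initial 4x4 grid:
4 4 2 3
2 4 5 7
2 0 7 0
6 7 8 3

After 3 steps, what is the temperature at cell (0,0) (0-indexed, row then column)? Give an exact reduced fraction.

Step 1: cell (0,0) = 10/3
Step 2: cell (0,0) = 59/18
Step 3: cell (0,0) = 689/216
Full grid after step 3:
  689/216 161/45 56/15 4
  2441/720 2111/600 41/10 473/120
  175/48 209/50 2521/600 1583/360
  13/3 215/48 3481/720 967/216

Answer: 689/216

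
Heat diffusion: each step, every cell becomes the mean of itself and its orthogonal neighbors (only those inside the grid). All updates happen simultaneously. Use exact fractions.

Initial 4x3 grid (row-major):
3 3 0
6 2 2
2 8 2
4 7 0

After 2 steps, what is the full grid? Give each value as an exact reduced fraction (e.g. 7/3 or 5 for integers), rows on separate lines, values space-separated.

After step 1:
  4 2 5/3
  13/4 21/5 3/2
  5 21/5 3
  13/3 19/4 3
After step 2:
  37/12 89/30 31/18
  329/80 303/100 311/120
  1007/240 423/100 117/40
  169/36 977/240 43/12

Answer: 37/12 89/30 31/18
329/80 303/100 311/120
1007/240 423/100 117/40
169/36 977/240 43/12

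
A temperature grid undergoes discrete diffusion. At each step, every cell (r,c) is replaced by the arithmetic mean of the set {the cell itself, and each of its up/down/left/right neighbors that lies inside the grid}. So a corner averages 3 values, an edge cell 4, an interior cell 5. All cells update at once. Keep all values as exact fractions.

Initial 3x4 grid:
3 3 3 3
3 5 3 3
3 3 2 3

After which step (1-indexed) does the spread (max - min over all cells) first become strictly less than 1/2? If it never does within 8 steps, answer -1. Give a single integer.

Step 1: max=7/2, min=8/3, spread=5/6
Step 2: max=337/100, min=101/36, spread=127/225
Step 3: max=7907/2400, min=1573/540, spread=8243/21600
  -> spread < 1/2 first at step 3
Step 4: max=70787/21600, min=47839/16200, spread=4201/12960
Step 5: max=4201903/1296000, min=2917811/972000, spread=186893/777600
Step 6: max=251096117/77760000, min=176384269/58320000, spread=1910051/9331200
Step 7: max=14972028703/4665600000, min=10666023971/3499200000, spread=90079609/559872000
Step 8: max=894748663277/279936000000, min=643053658489/209952000000, spread=896250847/6718464000

Answer: 3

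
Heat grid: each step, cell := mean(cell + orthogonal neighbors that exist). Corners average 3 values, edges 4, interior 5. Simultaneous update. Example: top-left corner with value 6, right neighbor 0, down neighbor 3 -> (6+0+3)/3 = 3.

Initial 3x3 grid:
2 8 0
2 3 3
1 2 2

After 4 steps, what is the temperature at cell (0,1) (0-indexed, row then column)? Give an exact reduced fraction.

Step 1: cell (0,1) = 13/4
Step 2: cell (0,1) = 871/240
Step 3: cell (0,1) = 44117/14400
Step 4: cell (0,1) = 2650399/864000
Full grid after step 4:
  42383/14400 2650399/864000 383147/129600
  593881/216000 964613/360000 11139/4000
  9721/4050 89501/36000 79393/32400

Answer: 2650399/864000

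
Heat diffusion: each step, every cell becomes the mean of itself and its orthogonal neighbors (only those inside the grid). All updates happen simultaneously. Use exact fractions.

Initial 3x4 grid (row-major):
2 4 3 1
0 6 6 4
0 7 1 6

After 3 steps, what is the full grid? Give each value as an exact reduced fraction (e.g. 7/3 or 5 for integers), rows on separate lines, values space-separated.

After step 1:
  2 15/4 7/2 8/3
  2 23/5 4 17/4
  7/3 7/2 5 11/3
After step 2:
  31/12 277/80 167/48 125/36
  41/15 357/100 427/100 175/48
  47/18 463/120 97/24 155/36
After step 3:
  2107/720 2619/800 26431/7200 763/216
  2587/900 21473/6000 2851/750 56497/14400
  3313/1080 12673/3600 3707/900 1727/432

Answer: 2107/720 2619/800 26431/7200 763/216
2587/900 21473/6000 2851/750 56497/14400
3313/1080 12673/3600 3707/900 1727/432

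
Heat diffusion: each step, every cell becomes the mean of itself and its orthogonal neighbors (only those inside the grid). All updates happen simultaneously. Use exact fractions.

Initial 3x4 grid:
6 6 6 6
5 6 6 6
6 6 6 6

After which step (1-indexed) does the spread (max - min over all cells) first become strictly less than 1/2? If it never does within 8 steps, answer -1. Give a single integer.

Step 1: max=6, min=17/3, spread=1/3
  -> spread < 1/2 first at step 1
Step 2: max=6, min=1373/240, spread=67/240
Step 3: max=6, min=12523/2160, spread=437/2160
Step 4: max=5991/1000, min=5026469/864000, spread=29951/172800
Step 5: max=20171/3375, min=45440179/7776000, spread=206761/1555200
Step 6: max=32234329/5400000, min=18206204429/3110400000, spread=14430763/124416000
Step 7: max=2574347273/432000000, min=1094636258311/186624000000, spread=139854109/1492992000
Step 8: max=231428771023/38880000000, min=65762168109749/11197440000000, spread=7114543559/89579520000

Answer: 1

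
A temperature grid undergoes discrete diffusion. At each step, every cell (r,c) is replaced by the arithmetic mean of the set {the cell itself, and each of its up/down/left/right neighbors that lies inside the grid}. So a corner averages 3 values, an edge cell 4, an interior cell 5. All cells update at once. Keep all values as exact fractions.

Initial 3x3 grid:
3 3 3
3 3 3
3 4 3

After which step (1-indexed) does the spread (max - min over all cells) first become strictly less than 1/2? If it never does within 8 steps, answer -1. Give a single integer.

Answer: 1

Derivation:
Step 1: max=10/3, min=3, spread=1/3
  -> spread < 1/2 first at step 1
Step 2: max=787/240, min=3, spread=67/240
Step 3: max=6917/2160, min=607/200, spread=1807/10800
Step 4: max=2749963/864000, min=16561/5400, spread=33401/288000
Step 5: max=24557933/7776000, min=1663391/540000, spread=3025513/38880000
Step 6: max=9796126867/3110400000, min=89155949/28800000, spread=53531/995328
Step 7: max=585904925849/186624000000, min=24119116051/7776000000, spread=450953/11943936
Step 8: max=35101223560603/11197440000000, min=2900368610519/933120000000, spread=3799043/143327232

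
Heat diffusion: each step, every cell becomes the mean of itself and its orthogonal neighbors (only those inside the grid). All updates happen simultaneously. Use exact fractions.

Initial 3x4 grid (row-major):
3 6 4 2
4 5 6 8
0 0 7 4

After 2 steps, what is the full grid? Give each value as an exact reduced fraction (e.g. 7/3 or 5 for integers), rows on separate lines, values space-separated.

After step 1:
  13/3 9/2 9/2 14/3
  3 21/5 6 5
  4/3 3 17/4 19/3
After step 2:
  71/18 263/60 59/12 85/18
  193/60 207/50 479/100 11/2
  22/9 767/240 235/48 187/36

Answer: 71/18 263/60 59/12 85/18
193/60 207/50 479/100 11/2
22/9 767/240 235/48 187/36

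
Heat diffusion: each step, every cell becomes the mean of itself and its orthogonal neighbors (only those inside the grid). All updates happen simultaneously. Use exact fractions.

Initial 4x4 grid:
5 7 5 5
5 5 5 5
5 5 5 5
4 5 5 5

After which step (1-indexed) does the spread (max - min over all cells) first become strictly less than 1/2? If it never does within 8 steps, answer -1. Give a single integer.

Answer: 4

Derivation:
Step 1: max=17/3, min=14/3, spread=1
Step 2: max=331/60, min=85/18, spread=143/180
Step 3: max=11599/2160, min=1039/216, spread=403/720
Step 4: max=286123/54000, min=157937/32400, spread=17171/40500
  -> spread < 1/2 first at step 4
Step 5: max=10209367/1944000, min=4777739/972000, spread=217963/648000
Step 6: max=506772527/97200000, min=144377309/29160000, spread=76544491/291600000
Step 7: max=9078264679/1749600000, min=870435973/174960000, spread=124634983/583200000
Step 8: max=452090065421/87480000000, min=873609099913/174960000000, spread=10190343643/58320000000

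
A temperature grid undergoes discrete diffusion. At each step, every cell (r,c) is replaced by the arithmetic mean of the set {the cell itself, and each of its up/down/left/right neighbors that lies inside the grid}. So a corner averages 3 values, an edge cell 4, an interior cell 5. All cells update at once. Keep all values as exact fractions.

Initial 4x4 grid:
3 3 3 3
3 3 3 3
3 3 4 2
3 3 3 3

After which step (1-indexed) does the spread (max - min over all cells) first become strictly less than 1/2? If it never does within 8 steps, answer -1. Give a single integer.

Answer: 2

Derivation:
Step 1: max=13/4, min=8/3, spread=7/12
Step 2: max=313/100, min=137/48, spread=331/1200
  -> spread < 1/2 first at step 2
Step 3: max=1233/400, min=317/108, spread=1591/10800
Step 4: max=8797/2880, min=640273/216000, spread=9751/108000
Step 5: max=43867/14400, min=6438017/2160000, spread=142033/2160000
Step 6: max=5469869/1800000, min=58124527/19440000, spread=4750291/97200000
Step 7: max=590401733/194400000, min=5822814929/1944000000, spread=9022489/216000000
Step 8: max=1964936447/648000000, min=52467638839/17496000000, spread=58564523/1749600000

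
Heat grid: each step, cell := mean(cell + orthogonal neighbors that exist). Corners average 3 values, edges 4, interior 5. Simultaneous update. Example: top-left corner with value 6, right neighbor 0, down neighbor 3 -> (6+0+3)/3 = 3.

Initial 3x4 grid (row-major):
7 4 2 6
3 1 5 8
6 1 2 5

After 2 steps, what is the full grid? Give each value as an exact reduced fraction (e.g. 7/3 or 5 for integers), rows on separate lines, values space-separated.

Answer: 149/36 913/240 1001/240 187/36
301/80 333/100 199/50 299/60
121/36 713/240 287/80 19/4

Derivation:
After step 1:
  14/3 7/2 17/4 16/3
  17/4 14/5 18/5 6
  10/3 5/2 13/4 5
After step 2:
  149/36 913/240 1001/240 187/36
  301/80 333/100 199/50 299/60
  121/36 713/240 287/80 19/4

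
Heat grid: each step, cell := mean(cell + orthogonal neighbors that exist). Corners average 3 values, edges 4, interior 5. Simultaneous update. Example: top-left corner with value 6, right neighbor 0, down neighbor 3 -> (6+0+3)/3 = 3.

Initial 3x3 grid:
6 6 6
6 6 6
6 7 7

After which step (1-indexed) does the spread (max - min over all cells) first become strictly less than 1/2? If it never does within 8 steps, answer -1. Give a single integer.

Step 1: max=20/3, min=6, spread=2/3
Step 2: max=233/36, min=6, spread=17/36
  -> spread < 1/2 first at step 2
Step 3: max=13807/2160, min=1091/180, spread=143/432
Step 4: max=820349/129600, min=16463/2700, spread=1205/5184
Step 5: max=48955303/7776000, min=441541/72000, spread=10151/62208
Step 6: max=2925029141/466560000, min=119649209/19440000, spread=85517/746496
Step 7: max=175033990927/27993600000, min=14398553671/2332800000, spread=720431/8957952
Step 8: max=10481310194669/1679616000000, min=36064161863/5832000000, spread=6069221/107495424

Answer: 2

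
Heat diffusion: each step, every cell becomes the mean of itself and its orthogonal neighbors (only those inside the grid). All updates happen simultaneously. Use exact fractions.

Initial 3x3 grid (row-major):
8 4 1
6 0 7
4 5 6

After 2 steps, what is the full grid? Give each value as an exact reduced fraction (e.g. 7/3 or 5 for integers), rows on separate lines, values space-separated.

Answer: 55/12 353/80 43/12
199/40 97/25 179/40
53/12 383/80 53/12

Derivation:
After step 1:
  6 13/4 4
  9/2 22/5 7/2
  5 15/4 6
After step 2:
  55/12 353/80 43/12
  199/40 97/25 179/40
  53/12 383/80 53/12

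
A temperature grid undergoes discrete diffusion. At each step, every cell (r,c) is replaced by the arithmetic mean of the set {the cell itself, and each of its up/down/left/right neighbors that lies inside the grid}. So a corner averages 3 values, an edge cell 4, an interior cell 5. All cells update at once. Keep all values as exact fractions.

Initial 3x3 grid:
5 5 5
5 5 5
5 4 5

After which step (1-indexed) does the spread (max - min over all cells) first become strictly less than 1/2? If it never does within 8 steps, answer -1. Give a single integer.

Answer: 1

Derivation:
Step 1: max=5, min=14/3, spread=1/3
  -> spread < 1/2 first at step 1
Step 2: max=5, min=1133/240, spread=67/240
Step 3: max=993/200, min=10363/2160, spread=1807/10800
Step 4: max=26639/5400, min=4162037/864000, spread=33401/288000
Step 5: max=2656609/540000, min=37650067/7776000, spread=3025513/38880000
Step 6: max=141244051/28800000, min=15087073133/3110400000, spread=53531/995328
Step 7: max=38088883949/7776000000, min=907087074151/186624000000, spread=450953/11943936
Step 8: max=4564591389481/933120000000, min=54478296439397/11197440000000, spread=3799043/143327232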